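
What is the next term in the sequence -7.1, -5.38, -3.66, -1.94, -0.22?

Differences: -5.38 - -7.1 = 1.72
This is an arithmetic sequence with common difference d = 1.72.
Next term = -0.22 + 1.72 = 1.5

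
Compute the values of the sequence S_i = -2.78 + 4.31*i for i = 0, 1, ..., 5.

This is an arithmetic sequence.
i=0: S_0 = -2.78 + 4.31*0 = -2.78
i=1: S_1 = -2.78 + 4.31*1 = 1.53
i=2: S_2 = -2.78 + 4.31*2 = 5.84
i=3: S_3 = -2.78 + 4.31*3 = 10.15
i=4: S_4 = -2.78 + 4.31*4 = 14.46
i=5: S_5 = -2.78 + 4.31*5 = 18.77
The first 6 terms are: [-2.78, 1.53, 5.84, 10.15, 14.46, 18.77]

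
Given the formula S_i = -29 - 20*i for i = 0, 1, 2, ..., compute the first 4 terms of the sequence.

This is an arithmetic sequence.
i=0: S_0 = -29 + -20*0 = -29
i=1: S_1 = -29 + -20*1 = -49
i=2: S_2 = -29 + -20*2 = -69
i=3: S_3 = -29 + -20*3 = -89
The first 4 terms are: [-29, -49, -69, -89]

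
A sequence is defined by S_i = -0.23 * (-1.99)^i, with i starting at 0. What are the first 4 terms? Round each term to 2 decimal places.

This is a geometric sequence.
i=0: S_0 = -0.23 * (-1.99)^0 = -0.23
i=1: S_1 = -0.23 * (-1.99)^1 ≈ 0.46
i=2: S_2 = -0.23 * (-1.99)^2 ≈ -0.91
i=3: S_3 = -0.23 * (-1.99)^3 ≈ 1.81
The first 4 terms are: [-0.23, 0.46, -0.91, 1.81]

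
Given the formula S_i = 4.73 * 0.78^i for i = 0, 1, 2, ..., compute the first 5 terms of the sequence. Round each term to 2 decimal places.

This is a geometric sequence.
i=0: S_0 = 4.73 * 0.78^0 = 4.73
i=1: S_1 = 4.73 * 0.78^1 ≈ 3.69
i=2: S_2 = 4.73 * 0.78^2 ≈ 2.88
i=3: S_3 = 4.73 * 0.78^3 ≈ 2.24
i=4: S_4 = 4.73 * 0.78^4 ≈ 1.75
The first 5 terms are: [4.73, 3.69, 2.88, 2.24, 1.75]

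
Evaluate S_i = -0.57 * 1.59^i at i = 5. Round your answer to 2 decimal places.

S_5 = -0.57 * 1.59^5 ≈ -0.57 * 10.1622 ≈ -5.79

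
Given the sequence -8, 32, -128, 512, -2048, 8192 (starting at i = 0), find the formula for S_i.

Check ratios: 32 / -8 = -4.0
Common ratio r = -4.
First term a = -8.
Formula: S_i = -8 * (-4)^i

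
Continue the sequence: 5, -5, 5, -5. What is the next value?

Ratios: -5 / 5 = -1.0
This is a geometric sequence with common ratio r = -1.
Next term = -5 * -1 = 5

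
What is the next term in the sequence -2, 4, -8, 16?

Ratios: 4 / -2 = -2.0
This is a geometric sequence with common ratio r = -2.
Next term = 16 * -2 = -32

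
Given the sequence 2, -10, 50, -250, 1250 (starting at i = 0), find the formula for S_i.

Check ratios: -10 / 2 = -5.0
Common ratio r = -5.
First term a = 2.
Formula: S_i = 2 * (-5)^i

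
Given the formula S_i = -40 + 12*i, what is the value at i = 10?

S_10 = -40 + 12*10 = -40 + 120 = 80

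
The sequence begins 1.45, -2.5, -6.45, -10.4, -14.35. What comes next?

Differences: -2.5 - 1.45 = -3.95
This is an arithmetic sequence with common difference d = -3.95.
Next term = -14.35 + -3.95 = -18.3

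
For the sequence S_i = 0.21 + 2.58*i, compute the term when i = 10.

S_10 = 0.21 + 2.58*10 = 0.21 + 25.8 = 26.01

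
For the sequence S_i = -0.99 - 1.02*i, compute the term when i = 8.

S_8 = -0.99 + -1.02*8 = -0.99 + -8.16 = -9.15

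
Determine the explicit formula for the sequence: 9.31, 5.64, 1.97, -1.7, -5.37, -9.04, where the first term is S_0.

Check differences: 5.64 - 9.31 = -3.67
1.97 - 5.64 = -3.67
Common difference d = -3.67.
First term a = 9.31.
Formula: S_i = 9.31 - 3.67*i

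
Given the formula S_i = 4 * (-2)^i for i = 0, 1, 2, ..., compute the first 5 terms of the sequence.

This is a geometric sequence.
i=0: S_0 = 4 * (-2)^0 = 4
i=1: S_1 = 4 * (-2)^1 = -8
i=2: S_2 = 4 * (-2)^2 = 16
i=3: S_3 = 4 * (-2)^3 = -32
i=4: S_4 = 4 * (-2)^4 = 64
The first 5 terms are: [4, -8, 16, -32, 64]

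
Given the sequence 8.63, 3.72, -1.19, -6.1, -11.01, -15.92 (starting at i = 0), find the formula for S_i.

Check differences: 3.72 - 8.63 = -4.91
-1.19 - 3.72 = -4.91
Common difference d = -4.91.
First term a = 8.63.
Formula: S_i = 8.63 - 4.91*i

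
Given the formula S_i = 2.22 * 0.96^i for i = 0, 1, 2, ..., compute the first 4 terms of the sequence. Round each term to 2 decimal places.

This is a geometric sequence.
i=0: S_0 = 2.22 * 0.96^0 = 2.22
i=1: S_1 = 2.22 * 0.96^1 ≈ 2.13
i=2: S_2 = 2.22 * 0.96^2 ≈ 2.05
i=3: S_3 = 2.22 * 0.96^3 ≈ 1.96
The first 4 terms are: [2.22, 2.13, 2.05, 1.96]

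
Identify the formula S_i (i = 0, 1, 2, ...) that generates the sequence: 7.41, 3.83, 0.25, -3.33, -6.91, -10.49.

Check differences: 3.83 - 7.41 = -3.58
0.25 - 3.83 = -3.58
Common difference d = -3.58.
First term a = 7.41.
Formula: S_i = 7.41 - 3.58*i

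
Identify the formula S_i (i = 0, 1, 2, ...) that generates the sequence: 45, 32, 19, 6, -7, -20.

Check differences: 32 - 45 = -13
19 - 32 = -13
Common difference d = -13.
First term a = 45.
Formula: S_i = 45 - 13*i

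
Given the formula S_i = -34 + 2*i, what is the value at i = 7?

S_7 = -34 + 2*7 = -34 + 14 = -20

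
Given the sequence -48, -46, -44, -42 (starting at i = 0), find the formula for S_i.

Check differences: -46 - -48 = 2
-44 - -46 = 2
Common difference d = 2.
First term a = -48.
Formula: S_i = -48 + 2*i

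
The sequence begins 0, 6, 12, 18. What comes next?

Differences: 6 - 0 = 6
This is an arithmetic sequence with common difference d = 6.
Next term = 18 + 6 = 24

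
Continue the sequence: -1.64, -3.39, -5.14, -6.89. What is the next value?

Differences: -3.39 - -1.64 = -1.75
This is an arithmetic sequence with common difference d = -1.75.
Next term = -6.89 + -1.75 = -8.64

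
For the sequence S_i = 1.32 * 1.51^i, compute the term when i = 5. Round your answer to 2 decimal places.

S_5 = 1.32 * 1.51^5 ≈ 1.32 * 7.8503 ≈ 10.36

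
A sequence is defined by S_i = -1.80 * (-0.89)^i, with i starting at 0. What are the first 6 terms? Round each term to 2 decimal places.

This is a geometric sequence.
i=0: S_0 = -1.8 * (-0.89)^0 = -1.8
i=1: S_1 = -1.8 * (-0.89)^1 ≈ 1.6
i=2: S_2 = -1.8 * (-0.89)^2 ≈ -1.43
i=3: S_3 = -1.8 * (-0.89)^3 ≈ 1.27
i=4: S_4 = -1.8 * (-0.89)^4 ≈ -1.13
i=5: S_5 = -1.8 * (-0.89)^5 ≈ 1.01
The first 6 terms are: [-1.8, 1.6, -1.43, 1.27, -1.13, 1.01]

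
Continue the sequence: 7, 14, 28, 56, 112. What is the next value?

Ratios: 14 / 7 = 2.0
This is a geometric sequence with common ratio r = 2.
Next term = 112 * 2 = 224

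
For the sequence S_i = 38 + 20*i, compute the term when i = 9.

S_9 = 38 + 20*9 = 38 + 180 = 218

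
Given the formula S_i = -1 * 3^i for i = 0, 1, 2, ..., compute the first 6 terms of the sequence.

This is a geometric sequence.
i=0: S_0 = -1 * 3^0 = -1
i=1: S_1 = -1 * 3^1 = -3
i=2: S_2 = -1 * 3^2 = -9
i=3: S_3 = -1 * 3^3 = -27
i=4: S_4 = -1 * 3^4 = -81
i=5: S_5 = -1 * 3^5 = -243
The first 6 terms are: [-1, -3, -9, -27, -81, -243]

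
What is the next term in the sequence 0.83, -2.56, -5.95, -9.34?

Differences: -2.56 - 0.83 = -3.39
This is an arithmetic sequence with common difference d = -3.39.
Next term = -9.34 + -3.39 = -12.73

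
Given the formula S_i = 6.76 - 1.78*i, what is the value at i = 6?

S_6 = 6.76 + -1.78*6 = 6.76 + -10.68 = -3.92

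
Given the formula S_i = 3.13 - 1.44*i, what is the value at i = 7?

S_7 = 3.13 + -1.44*7 = 3.13 + -10.08 = -6.95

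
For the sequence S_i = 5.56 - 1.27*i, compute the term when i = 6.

S_6 = 5.56 + -1.27*6 = 5.56 + -7.62 = -2.06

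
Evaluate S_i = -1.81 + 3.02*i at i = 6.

S_6 = -1.81 + 3.02*6 = -1.81 + 18.12 = 16.31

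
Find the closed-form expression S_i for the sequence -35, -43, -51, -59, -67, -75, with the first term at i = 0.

Check differences: -43 - -35 = -8
-51 - -43 = -8
Common difference d = -8.
First term a = -35.
Formula: S_i = -35 - 8*i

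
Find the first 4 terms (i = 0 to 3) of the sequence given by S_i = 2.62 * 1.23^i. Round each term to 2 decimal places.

This is a geometric sequence.
i=0: S_0 = 2.62 * 1.23^0 = 2.62
i=1: S_1 = 2.62 * 1.23^1 ≈ 3.22
i=2: S_2 = 2.62 * 1.23^2 ≈ 3.96
i=3: S_3 = 2.62 * 1.23^3 ≈ 4.88
The first 4 terms are: [2.62, 3.22, 3.96, 4.88]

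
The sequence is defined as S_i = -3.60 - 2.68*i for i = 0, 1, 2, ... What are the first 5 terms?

This is an arithmetic sequence.
i=0: S_0 = -3.6 + -2.68*0 = -3.6
i=1: S_1 = -3.6 + -2.68*1 = -6.28
i=2: S_2 = -3.6 + -2.68*2 = -8.96
i=3: S_3 = -3.6 + -2.68*3 = -11.64
i=4: S_4 = -3.6 + -2.68*4 = -14.32
The first 5 terms are: [-3.6, -6.28, -8.96, -11.64, -14.32]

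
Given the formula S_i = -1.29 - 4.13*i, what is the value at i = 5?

S_5 = -1.29 + -4.13*5 = -1.29 + -20.65 = -21.94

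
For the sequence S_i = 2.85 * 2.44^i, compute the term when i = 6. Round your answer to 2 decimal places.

S_6 = 2.85 * 2.44^6 ≈ 2.85 * 211.0275 ≈ 601.43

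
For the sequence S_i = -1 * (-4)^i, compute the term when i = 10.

S_10 = -1 * (-4)^10 = -1 * 1048576 = -1048576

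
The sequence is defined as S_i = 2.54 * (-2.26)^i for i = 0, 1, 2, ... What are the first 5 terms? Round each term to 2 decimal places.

This is a geometric sequence.
i=0: S_0 = 2.54 * (-2.26)^0 = 2.54
i=1: S_1 = 2.54 * (-2.26)^1 ≈ -5.74
i=2: S_2 = 2.54 * (-2.26)^2 ≈ 12.97
i=3: S_3 = 2.54 * (-2.26)^3 ≈ -29.32
i=4: S_4 = 2.54 * (-2.26)^4 ≈ 66.26
The first 5 terms are: [2.54, -5.74, 12.97, -29.32, 66.26]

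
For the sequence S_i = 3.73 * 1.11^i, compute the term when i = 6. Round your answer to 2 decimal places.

S_6 = 3.73 * 1.11^6 ≈ 3.73 * 1.8704 ≈ 6.98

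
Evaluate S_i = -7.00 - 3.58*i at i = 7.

S_7 = -7.0 + -3.58*7 = -7.0 + -25.06 = -32.06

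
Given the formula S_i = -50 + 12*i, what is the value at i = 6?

S_6 = -50 + 12*6 = -50 + 72 = 22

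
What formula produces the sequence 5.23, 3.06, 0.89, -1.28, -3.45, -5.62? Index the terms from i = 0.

Check differences: 3.06 - 5.23 = -2.17
0.89 - 3.06 = -2.17
Common difference d = -2.17.
First term a = 5.23.
Formula: S_i = 5.23 - 2.17*i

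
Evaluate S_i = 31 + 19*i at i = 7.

S_7 = 31 + 19*7 = 31 + 133 = 164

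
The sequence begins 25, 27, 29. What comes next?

Differences: 27 - 25 = 2
This is an arithmetic sequence with common difference d = 2.
Next term = 29 + 2 = 31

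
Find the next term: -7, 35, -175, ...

Ratios: 35 / -7 = -5.0
This is a geometric sequence with common ratio r = -5.
Next term = -175 * -5 = 875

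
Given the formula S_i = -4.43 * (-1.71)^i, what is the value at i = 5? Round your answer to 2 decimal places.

S_5 = -4.43 * (-1.71)^5 ≈ -4.43 * -14.6211 ≈ 64.77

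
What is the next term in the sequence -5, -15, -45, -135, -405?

Ratios: -15 / -5 = 3.0
This is a geometric sequence with common ratio r = 3.
Next term = -405 * 3 = -1215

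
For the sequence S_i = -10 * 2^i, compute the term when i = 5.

S_5 = -10 * 2^5 = -10 * 32 = -320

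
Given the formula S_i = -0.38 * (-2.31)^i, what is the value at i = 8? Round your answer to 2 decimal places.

S_8 = -0.38 * (-2.31)^8 ≈ -0.38 * 810.7666 ≈ -308.09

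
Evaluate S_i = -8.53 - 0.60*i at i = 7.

S_7 = -8.53 + -0.6*7 = -8.53 + -4.2 = -12.73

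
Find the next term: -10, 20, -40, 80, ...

Ratios: 20 / -10 = -2.0
This is a geometric sequence with common ratio r = -2.
Next term = 80 * -2 = -160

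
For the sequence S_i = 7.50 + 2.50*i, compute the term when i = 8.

S_8 = 7.5 + 2.5*8 = 7.5 + 20.0 = 27.5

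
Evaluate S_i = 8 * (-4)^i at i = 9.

S_9 = 8 * (-4)^9 = 8 * -262144 = -2097152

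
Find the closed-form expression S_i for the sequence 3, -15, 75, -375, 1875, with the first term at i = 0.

Check ratios: -15 / 3 = -5.0
Common ratio r = -5.
First term a = 3.
Formula: S_i = 3 * (-5)^i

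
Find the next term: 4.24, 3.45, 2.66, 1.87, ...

Differences: 3.45 - 4.24 = -0.79
This is an arithmetic sequence with common difference d = -0.79.
Next term = 1.87 + -0.79 = 1.08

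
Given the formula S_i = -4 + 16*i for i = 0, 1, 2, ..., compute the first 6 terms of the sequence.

This is an arithmetic sequence.
i=0: S_0 = -4 + 16*0 = -4
i=1: S_1 = -4 + 16*1 = 12
i=2: S_2 = -4 + 16*2 = 28
i=3: S_3 = -4 + 16*3 = 44
i=4: S_4 = -4 + 16*4 = 60
i=5: S_5 = -4 + 16*5 = 76
The first 6 terms are: [-4, 12, 28, 44, 60, 76]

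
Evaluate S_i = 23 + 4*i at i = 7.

S_7 = 23 + 4*7 = 23 + 28 = 51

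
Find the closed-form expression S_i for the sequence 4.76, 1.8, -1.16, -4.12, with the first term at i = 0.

Check differences: 1.8 - 4.76 = -2.96
-1.16 - 1.8 = -2.96
Common difference d = -2.96.
First term a = 4.76.
Formula: S_i = 4.76 - 2.96*i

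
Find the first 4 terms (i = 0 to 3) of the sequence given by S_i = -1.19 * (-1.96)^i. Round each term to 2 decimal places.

This is a geometric sequence.
i=0: S_0 = -1.19 * (-1.96)^0 = -1.19
i=1: S_1 = -1.19 * (-1.96)^1 ≈ 2.33
i=2: S_2 = -1.19 * (-1.96)^2 ≈ -4.57
i=3: S_3 = -1.19 * (-1.96)^3 ≈ 8.96
The first 4 terms are: [-1.19, 2.33, -4.57, 8.96]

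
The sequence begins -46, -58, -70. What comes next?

Differences: -58 - -46 = -12
This is an arithmetic sequence with common difference d = -12.
Next term = -70 + -12 = -82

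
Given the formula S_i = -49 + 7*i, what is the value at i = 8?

S_8 = -49 + 7*8 = -49 + 56 = 7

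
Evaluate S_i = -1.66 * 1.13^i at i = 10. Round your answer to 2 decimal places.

S_10 = -1.66 * 1.13^10 ≈ -1.66 * 3.39457 ≈ -5.63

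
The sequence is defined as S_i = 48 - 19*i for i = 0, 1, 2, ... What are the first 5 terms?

This is an arithmetic sequence.
i=0: S_0 = 48 + -19*0 = 48
i=1: S_1 = 48 + -19*1 = 29
i=2: S_2 = 48 + -19*2 = 10
i=3: S_3 = 48 + -19*3 = -9
i=4: S_4 = 48 + -19*4 = -28
The first 5 terms are: [48, 29, 10, -9, -28]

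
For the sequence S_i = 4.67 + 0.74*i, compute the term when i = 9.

S_9 = 4.67 + 0.74*9 = 4.67 + 6.66 = 11.33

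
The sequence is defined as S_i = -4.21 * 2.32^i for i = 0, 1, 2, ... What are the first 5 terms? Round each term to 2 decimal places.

This is a geometric sequence.
i=0: S_0 = -4.21 * 2.32^0 = -4.21
i=1: S_1 = -4.21 * 2.32^1 ≈ -9.77
i=2: S_2 = -4.21 * 2.32^2 ≈ -22.66
i=3: S_3 = -4.21 * 2.32^3 ≈ -52.57
i=4: S_4 = -4.21 * 2.32^4 ≈ -121.96
The first 5 terms are: [-4.21, -9.77, -22.66, -52.57, -121.96]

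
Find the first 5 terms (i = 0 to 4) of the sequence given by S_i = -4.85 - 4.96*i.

This is an arithmetic sequence.
i=0: S_0 = -4.85 + -4.96*0 = -4.85
i=1: S_1 = -4.85 + -4.96*1 = -9.81
i=2: S_2 = -4.85 + -4.96*2 = -14.77
i=3: S_3 = -4.85 + -4.96*3 = -19.73
i=4: S_4 = -4.85 + -4.96*4 = -24.69
The first 5 terms are: [-4.85, -9.81, -14.77, -19.73, -24.69]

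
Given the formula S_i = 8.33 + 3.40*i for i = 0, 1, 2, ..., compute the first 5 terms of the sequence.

This is an arithmetic sequence.
i=0: S_0 = 8.33 + 3.4*0 = 8.33
i=1: S_1 = 8.33 + 3.4*1 = 11.73
i=2: S_2 = 8.33 + 3.4*2 = 15.13
i=3: S_3 = 8.33 + 3.4*3 = 18.53
i=4: S_4 = 8.33 + 3.4*4 = 21.93
The first 5 terms are: [8.33, 11.73, 15.13, 18.53, 21.93]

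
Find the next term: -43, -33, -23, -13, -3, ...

Differences: -33 - -43 = 10
This is an arithmetic sequence with common difference d = 10.
Next term = -3 + 10 = 7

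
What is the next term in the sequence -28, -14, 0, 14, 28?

Differences: -14 - -28 = 14
This is an arithmetic sequence with common difference d = 14.
Next term = 28 + 14 = 42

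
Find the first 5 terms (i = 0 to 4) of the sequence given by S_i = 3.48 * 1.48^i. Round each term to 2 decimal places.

This is a geometric sequence.
i=0: S_0 = 3.48 * 1.48^0 = 3.48
i=1: S_1 = 3.48 * 1.48^1 ≈ 5.15
i=2: S_2 = 3.48 * 1.48^2 ≈ 7.62
i=3: S_3 = 3.48 * 1.48^3 ≈ 11.28
i=4: S_4 = 3.48 * 1.48^4 ≈ 16.7
The first 5 terms are: [3.48, 5.15, 7.62, 11.28, 16.7]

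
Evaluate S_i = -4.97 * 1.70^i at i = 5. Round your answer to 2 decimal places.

S_5 = -4.97 * 1.7^5 ≈ -4.97 * 14.1986 ≈ -70.57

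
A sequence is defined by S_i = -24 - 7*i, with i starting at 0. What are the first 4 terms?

This is an arithmetic sequence.
i=0: S_0 = -24 + -7*0 = -24
i=1: S_1 = -24 + -7*1 = -31
i=2: S_2 = -24 + -7*2 = -38
i=3: S_3 = -24 + -7*3 = -45
The first 4 terms are: [-24, -31, -38, -45]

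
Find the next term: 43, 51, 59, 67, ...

Differences: 51 - 43 = 8
This is an arithmetic sequence with common difference d = 8.
Next term = 67 + 8 = 75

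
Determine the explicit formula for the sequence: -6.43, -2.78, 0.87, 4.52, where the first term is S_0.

Check differences: -2.78 - -6.43 = 3.65
0.87 - -2.78 = 3.65
Common difference d = 3.65.
First term a = -6.43.
Formula: S_i = -6.43 + 3.65*i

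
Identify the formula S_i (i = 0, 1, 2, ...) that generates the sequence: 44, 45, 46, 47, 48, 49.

Check differences: 45 - 44 = 1
46 - 45 = 1
Common difference d = 1.
First term a = 44.
Formula: S_i = 44 + 1*i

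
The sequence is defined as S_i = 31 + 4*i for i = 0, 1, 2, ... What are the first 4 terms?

This is an arithmetic sequence.
i=0: S_0 = 31 + 4*0 = 31
i=1: S_1 = 31 + 4*1 = 35
i=2: S_2 = 31 + 4*2 = 39
i=3: S_3 = 31 + 4*3 = 43
The first 4 terms are: [31, 35, 39, 43]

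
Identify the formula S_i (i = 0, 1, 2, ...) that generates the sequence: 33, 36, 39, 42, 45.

Check differences: 36 - 33 = 3
39 - 36 = 3
Common difference d = 3.
First term a = 33.
Formula: S_i = 33 + 3*i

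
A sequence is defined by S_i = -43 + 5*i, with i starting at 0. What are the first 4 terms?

This is an arithmetic sequence.
i=0: S_0 = -43 + 5*0 = -43
i=1: S_1 = -43 + 5*1 = -38
i=2: S_2 = -43 + 5*2 = -33
i=3: S_3 = -43 + 5*3 = -28
The first 4 terms are: [-43, -38, -33, -28]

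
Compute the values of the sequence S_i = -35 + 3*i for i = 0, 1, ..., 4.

This is an arithmetic sequence.
i=0: S_0 = -35 + 3*0 = -35
i=1: S_1 = -35 + 3*1 = -32
i=2: S_2 = -35 + 3*2 = -29
i=3: S_3 = -35 + 3*3 = -26
i=4: S_4 = -35 + 3*4 = -23
The first 5 terms are: [-35, -32, -29, -26, -23]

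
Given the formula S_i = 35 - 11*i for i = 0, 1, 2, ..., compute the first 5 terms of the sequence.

This is an arithmetic sequence.
i=0: S_0 = 35 + -11*0 = 35
i=1: S_1 = 35 + -11*1 = 24
i=2: S_2 = 35 + -11*2 = 13
i=3: S_3 = 35 + -11*3 = 2
i=4: S_4 = 35 + -11*4 = -9
The first 5 terms are: [35, 24, 13, 2, -9]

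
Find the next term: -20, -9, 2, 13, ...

Differences: -9 - -20 = 11
This is an arithmetic sequence with common difference d = 11.
Next term = 13 + 11 = 24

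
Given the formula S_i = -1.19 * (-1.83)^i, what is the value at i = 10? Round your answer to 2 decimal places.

S_10 = -1.19 * (-1.83)^10 ≈ -1.19 * 421.2219 ≈ -501.25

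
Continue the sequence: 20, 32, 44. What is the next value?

Differences: 32 - 20 = 12
This is an arithmetic sequence with common difference d = 12.
Next term = 44 + 12 = 56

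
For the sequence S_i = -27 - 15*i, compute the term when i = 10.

S_10 = -27 + -15*10 = -27 + -150 = -177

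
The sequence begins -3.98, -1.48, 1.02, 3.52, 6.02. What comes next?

Differences: -1.48 - -3.98 = 2.5
This is an arithmetic sequence with common difference d = 2.5.
Next term = 6.02 + 2.5 = 8.52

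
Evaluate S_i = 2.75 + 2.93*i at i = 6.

S_6 = 2.75 + 2.93*6 = 2.75 + 17.58 = 20.33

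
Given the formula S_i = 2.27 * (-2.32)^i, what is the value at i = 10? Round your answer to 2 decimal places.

S_10 = 2.27 * (-2.32)^10 ≈ 2.27 * 4517.3095 ≈ 10254.29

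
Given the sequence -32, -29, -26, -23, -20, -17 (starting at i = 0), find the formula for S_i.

Check differences: -29 - -32 = 3
-26 - -29 = 3
Common difference d = 3.
First term a = -32.
Formula: S_i = -32 + 3*i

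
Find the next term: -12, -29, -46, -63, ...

Differences: -29 - -12 = -17
This is an arithmetic sequence with common difference d = -17.
Next term = -63 + -17 = -80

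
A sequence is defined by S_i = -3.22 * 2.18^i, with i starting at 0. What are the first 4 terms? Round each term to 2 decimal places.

This is a geometric sequence.
i=0: S_0 = -3.22 * 2.18^0 = -3.22
i=1: S_1 = -3.22 * 2.18^1 ≈ -7.02
i=2: S_2 = -3.22 * 2.18^2 ≈ -15.3
i=3: S_3 = -3.22 * 2.18^3 ≈ -33.36
The first 4 terms are: [-3.22, -7.02, -15.3, -33.36]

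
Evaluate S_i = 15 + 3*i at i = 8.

S_8 = 15 + 3*8 = 15 + 24 = 39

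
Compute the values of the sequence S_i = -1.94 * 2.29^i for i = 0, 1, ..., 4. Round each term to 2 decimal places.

This is a geometric sequence.
i=0: S_0 = -1.94 * 2.29^0 = -1.94
i=1: S_1 = -1.94 * 2.29^1 ≈ -4.44
i=2: S_2 = -1.94 * 2.29^2 ≈ -10.17
i=3: S_3 = -1.94 * 2.29^3 ≈ -23.3
i=4: S_4 = -1.94 * 2.29^4 ≈ -53.35
The first 5 terms are: [-1.94, -4.44, -10.17, -23.3, -53.35]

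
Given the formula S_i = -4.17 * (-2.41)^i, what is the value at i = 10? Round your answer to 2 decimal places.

S_10 = -4.17 * (-2.41)^10 ≈ -4.17 * 6609.5277 ≈ -27561.73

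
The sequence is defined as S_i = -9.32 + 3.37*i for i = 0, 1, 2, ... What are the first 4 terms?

This is an arithmetic sequence.
i=0: S_0 = -9.32 + 3.37*0 = -9.32
i=1: S_1 = -9.32 + 3.37*1 = -5.95
i=2: S_2 = -9.32 + 3.37*2 = -2.58
i=3: S_3 = -9.32 + 3.37*3 = 0.79
The first 4 terms are: [-9.32, -5.95, -2.58, 0.79]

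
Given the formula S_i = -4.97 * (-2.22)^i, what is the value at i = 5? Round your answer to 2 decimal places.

S_5 = -4.97 * (-2.22)^5 ≈ -4.97 * -53.9219 ≈ 267.99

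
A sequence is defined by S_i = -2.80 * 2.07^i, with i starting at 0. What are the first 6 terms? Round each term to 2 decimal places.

This is a geometric sequence.
i=0: S_0 = -2.8 * 2.07^0 = -2.8
i=1: S_1 = -2.8 * 2.07^1 ≈ -5.8
i=2: S_2 = -2.8 * 2.07^2 ≈ -12.0
i=3: S_3 = -2.8 * 2.07^3 ≈ -24.84
i=4: S_4 = -2.8 * 2.07^4 ≈ -51.41
i=5: S_5 = -2.8 * 2.07^5 ≈ -106.42
The first 6 terms are: [-2.8, -5.8, -12.0, -24.84, -51.41, -106.42]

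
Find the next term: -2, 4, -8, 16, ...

Ratios: 4 / -2 = -2.0
This is a geometric sequence with common ratio r = -2.
Next term = 16 * -2 = -32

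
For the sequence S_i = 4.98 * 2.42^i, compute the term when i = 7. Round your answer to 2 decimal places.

S_7 = 4.98 * 2.42^7 ≈ 4.98 * 486.0798 ≈ 2420.68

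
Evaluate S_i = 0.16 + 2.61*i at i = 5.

S_5 = 0.16 + 2.61*5 = 0.16 + 13.05 = 13.21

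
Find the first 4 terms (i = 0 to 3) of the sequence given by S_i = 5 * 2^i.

This is a geometric sequence.
i=0: S_0 = 5 * 2^0 = 5
i=1: S_1 = 5 * 2^1 = 10
i=2: S_2 = 5 * 2^2 = 20
i=3: S_3 = 5 * 2^3 = 40
The first 4 terms are: [5, 10, 20, 40]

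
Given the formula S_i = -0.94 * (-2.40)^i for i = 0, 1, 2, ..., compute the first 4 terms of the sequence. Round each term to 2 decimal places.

This is a geometric sequence.
i=0: S_0 = -0.94 * (-2.4)^0 = -0.94
i=1: S_1 = -0.94 * (-2.4)^1 ≈ 2.26
i=2: S_2 = -0.94 * (-2.4)^2 ≈ -5.41
i=3: S_3 = -0.94 * (-2.4)^3 ≈ 12.99
The first 4 terms are: [-0.94, 2.26, -5.41, 12.99]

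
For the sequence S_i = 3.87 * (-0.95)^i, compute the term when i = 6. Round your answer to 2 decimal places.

S_6 = 3.87 * (-0.95)^6 ≈ 3.87 * 0.7351 ≈ 2.84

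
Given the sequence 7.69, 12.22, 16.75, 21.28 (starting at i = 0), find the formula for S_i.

Check differences: 12.22 - 7.69 = 4.53
16.75 - 12.22 = 4.53
Common difference d = 4.53.
First term a = 7.69.
Formula: S_i = 7.69 + 4.53*i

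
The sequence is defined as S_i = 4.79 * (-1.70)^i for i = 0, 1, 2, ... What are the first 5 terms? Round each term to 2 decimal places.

This is a geometric sequence.
i=0: S_0 = 4.79 * (-1.7)^0 = 4.79
i=1: S_1 = 4.79 * (-1.7)^1 ≈ -8.14
i=2: S_2 = 4.79 * (-1.7)^2 ≈ 13.84
i=3: S_3 = 4.79 * (-1.7)^3 ≈ -23.53
i=4: S_4 = 4.79 * (-1.7)^4 ≈ 40.01
The first 5 terms are: [4.79, -8.14, 13.84, -23.53, 40.01]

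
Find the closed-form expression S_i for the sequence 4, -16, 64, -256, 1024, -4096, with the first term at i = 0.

Check ratios: -16 / 4 = -4.0
Common ratio r = -4.
First term a = 4.
Formula: S_i = 4 * (-4)^i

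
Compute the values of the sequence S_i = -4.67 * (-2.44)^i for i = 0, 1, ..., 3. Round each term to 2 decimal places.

This is a geometric sequence.
i=0: S_0 = -4.67 * (-2.44)^0 = -4.67
i=1: S_1 = -4.67 * (-2.44)^1 ≈ 11.39
i=2: S_2 = -4.67 * (-2.44)^2 ≈ -27.8
i=3: S_3 = -4.67 * (-2.44)^3 ≈ 67.84
The first 4 terms are: [-4.67, 11.39, -27.8, 67.84]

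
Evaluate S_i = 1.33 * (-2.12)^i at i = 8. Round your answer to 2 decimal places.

S_8 = 1.33 * (-2.12)^8 ≈ 1.33 * 408.0251 ≈ 542.67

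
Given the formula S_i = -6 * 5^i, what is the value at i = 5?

S_5 = -6 * 5^5 = -6 * 3125 = -18750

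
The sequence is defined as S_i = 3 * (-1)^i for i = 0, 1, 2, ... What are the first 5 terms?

This is a geometric sequence.
i=0: S_0 = 3 * (-1)^0 = 3
i=1: S_1 = 3 * (-1)^1 = -3
i=2: S_2 = 3 * (-1)^2 = 3
i=3: S_3 = 3 * (-1)^3 = -3
i=4: S_4 = 3 * (-1)^4 = 3
The first 5 terms are: [3, -3, 3, -3, 3]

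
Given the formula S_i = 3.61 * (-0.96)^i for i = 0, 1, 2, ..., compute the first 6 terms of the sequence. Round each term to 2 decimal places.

This is a geometric sequence.
i=0: S_0 = 3.61 * (-0.96)^0 = 3.61
i=1: S_1 = 3.61 * (-0.96)^1 ≈ -3.47
i=2: S_2 = 3.61 * (-0.96)^2 ≈ 3.33
i=3: S_3 = 3.61 * (-0.96)^3 ≈ -3.19
i=4: S_4 = 3.61 * (-0.96)^4 ≈ 3.07
i=5: S_5 = 3.61 * (-0.96)^5 ≈ -2.94
The first 6 terms are: [3.61, -3.47, 3.33, -3.19, 3.07, -2.94]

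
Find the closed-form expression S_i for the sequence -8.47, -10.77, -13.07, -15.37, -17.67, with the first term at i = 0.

Check differences: -10.77 - -8.47 = -2.3
-13.07 - -10.77 = -2.3
Common difference d = -2.3.
First term a = -8.47.
Formula: S_i = -8.47 - 2.30*i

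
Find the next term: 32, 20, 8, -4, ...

Differences: 20 - 32 = -12
This is an arithmetic sequence with common difference d = -12.
Next term = -4 + -12 = -16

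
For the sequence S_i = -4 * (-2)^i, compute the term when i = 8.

S_8 = -4 * (-2)^8 = -4 * 256 = -1024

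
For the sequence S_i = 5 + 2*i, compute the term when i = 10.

S_10 = 5 + 2*10 = 5 + 20 = 25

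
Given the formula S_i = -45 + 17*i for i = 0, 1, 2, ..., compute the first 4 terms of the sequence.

This is an arithmetic sequence.
i=0: S_0 = -45 + 17*0 = -45
i=1: S_1 = -45 + 17*1 = -28
i=2: S_2 = -45 + 17*2 = -11
i=3: S_3 = -45 + 17*3 = 6
The first 4 terms are: [-45, -28, -11, 6]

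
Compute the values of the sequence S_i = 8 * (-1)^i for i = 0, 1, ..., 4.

This is a geometric sequence.
i=0: S_0 = 8 * (-1)^0 = 8
i=1: S_1 = 8 * (-1)^1 = -8
i=2: S_2 = 8 * (-1)^2 = 8
i=3: S_3 = 8 * (-1)^3 = -8
i=4: S_4 = 8 * (-1)^4 = 8
The first 5 terms are: [8, -8, 8, -8, 8]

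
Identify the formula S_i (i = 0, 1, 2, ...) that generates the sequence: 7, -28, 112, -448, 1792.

Check ratios: -28 / 7 = -4.0
Common ratio r = -4.
First term a = 7.
Formula: S_i = 7 * (-4)^i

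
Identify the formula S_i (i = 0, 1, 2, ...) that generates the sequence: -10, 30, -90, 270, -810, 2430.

Check ratios: 30 / -10 = -3.0
Common ratio r = -3.
First term a = -10.
Formula: S_i = -10 * (-3)^i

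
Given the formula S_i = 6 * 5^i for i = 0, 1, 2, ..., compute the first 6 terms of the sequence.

This is a geometric sequence.
i=0: S_0 = 6 * 5^0 = 6
i=1: S_1 = 6 * 5^1 = 30
i=2: S_2 = 6 * 5^2 = 150
i=3: S_3 = 6 * 5^3 = 750
i=4: S_4 = 6 * 5^4 = 3750
i=5: S_5 = 6 * 5^5 = 18750
The first 6 terms are: [6, 30, 150, 750, 3750, 18750]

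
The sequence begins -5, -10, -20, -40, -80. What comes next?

Ratios: -10 / -5 = 2.0
This is a geometric sequence with common ratio r = 2.
Next term = -80 * 2 = -160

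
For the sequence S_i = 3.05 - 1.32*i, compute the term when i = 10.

S_10 = 3.05 + -1.32*10 = 3.05 + -13.2 = -10.15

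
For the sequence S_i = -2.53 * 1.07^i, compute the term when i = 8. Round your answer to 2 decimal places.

S_8 = -2.53 * 1.07^8 ≈ -2.53 * 1.7182 ≈ -4.35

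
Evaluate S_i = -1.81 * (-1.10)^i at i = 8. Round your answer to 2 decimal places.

S_8 = -1.81 * (-1.1)^8 ≈ -1.81 * 2.1436 ≈ -3.88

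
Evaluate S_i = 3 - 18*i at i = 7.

S_7 = 3 + -18*7 = 3 + -126 = -123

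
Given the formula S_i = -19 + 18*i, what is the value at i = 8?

S_8 = -19 + 18*8 = -19 + 144 = 125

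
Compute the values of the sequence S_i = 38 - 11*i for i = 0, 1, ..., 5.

This is an arithmetic sequence.
i=0: S_0 = 38 + -11*0 = 38
i=1: S_1 = 38 + -11*1 = 27
i=2: S_2 = 38 + -11*2 = 16
i=3: S_3 = 38 + -11*3 = 5
i=4: S_4 = 38 + -11*4 = -6
i=5: S_5 = 38 + -11*5 = -17
The first 6 terms are: [38, 27, 16, 5, -6, -17]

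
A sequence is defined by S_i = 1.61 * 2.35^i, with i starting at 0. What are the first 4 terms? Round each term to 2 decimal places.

This is a geometric sequence.
i=0: S_0 = 1.61 * 2.35^0 = 1.61
i=1: S_1 = 1.61 * 2.35^1 ≈ 3.78
i=2: S_2 = 1.61 * 2.35^2 ≈ 8.89
i=3: S_3 = 1.61 * 2.35^3 ≈ 20.89
The first 4 terms are: [1.61, 3.78, 8.89, 20.89]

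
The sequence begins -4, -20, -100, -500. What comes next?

Ratios: -20 / -4 = 5.0
This is a geometric sequence with common ratio r = 5.
Next term = -500 * 5 = -2500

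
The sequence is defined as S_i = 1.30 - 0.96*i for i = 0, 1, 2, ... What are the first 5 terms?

This is an arithmetic sequence.
i=0: S_0 = 1.3 + -0.96*0 = 1.3
i=1: S_1 = 1.3 + -0.96*1 = 0.34
i=2: S_2 = 1.3 + -0.96*2 = -0.62
i=3: S_3 = 1.3 + -0.96*3 = -1.58
i=4: S_4 = 1.3 + -0.96*4 = -2.54
The first 5 terms are: [1.3, 0.34, -0.62, -1.58, -2.54]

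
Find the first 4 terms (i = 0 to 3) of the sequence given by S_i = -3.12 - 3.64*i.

This is an arithmetic sequence.
i=0: S_0 = -3.12 + -3.64*0 = -3.12
i=1: S_1 = -3.12 + -3.64*1 = -6.76
i=2: S_2 = -3.12 + -3.64*2 = -10.4
i=3: S_3 = -3.12 + -3.64*3 = -14.04
The first 4 terms are: [-3.12, -6.76, -10.4, -14.04]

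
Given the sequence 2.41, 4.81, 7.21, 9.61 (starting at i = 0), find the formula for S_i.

Check differences: 4.81 - 2.41 = 2.4
7.21 - 4.81 = 2.4
Common difference d = 2.4.
First term a = 2.41.
Formula: S_i = 2.41 + 2.40*i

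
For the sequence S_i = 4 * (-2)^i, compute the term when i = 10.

S_10 = 4 * (-2)^10 = 4 * 1024 = 4096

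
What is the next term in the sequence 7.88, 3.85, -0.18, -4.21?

Differences: 3.85 - 7.88 = -4.03
This is an arithmetic sequence with common difference d = -4.03.
Next term = -4.21 + -4.03 = -8.24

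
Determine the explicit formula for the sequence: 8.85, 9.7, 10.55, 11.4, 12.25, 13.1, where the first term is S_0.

Check differences: 9.7 - 8.85 = 0.85
10.55 - 9.7 = 0.85
Common difference d = 0.85.
First term a = 8.85.
Formula: S_i = 8.85 + 0.85*i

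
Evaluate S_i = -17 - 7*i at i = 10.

S_10 = -17 + -7*10 = -17 + -70 = -87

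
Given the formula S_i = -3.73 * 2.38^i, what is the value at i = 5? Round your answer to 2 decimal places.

S_5 = -3.73 * 2.38^5 ≈ -3.73 * 76.3633 ≈ -284.84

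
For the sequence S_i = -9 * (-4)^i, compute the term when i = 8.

S_8 = -9 * (-4)^8 = -9 * 65536 = -589824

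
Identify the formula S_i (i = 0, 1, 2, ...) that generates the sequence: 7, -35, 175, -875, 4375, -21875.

Check ratios: -35 / 7 = -5.0
Common ratio r = -5.
First term a = 7.
Formula: S_i = 7 * (-5)^i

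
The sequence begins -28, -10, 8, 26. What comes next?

Differences: -10 - -28 = 18
This is an arithmetic sequence with common difference d = 18.
Next term = 26 + 18 = 44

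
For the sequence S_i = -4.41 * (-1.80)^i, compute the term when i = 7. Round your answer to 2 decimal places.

S_7 = -4.41 * (-1.8)^7 ≈ -4.41 * -61.222 ≈ 269.99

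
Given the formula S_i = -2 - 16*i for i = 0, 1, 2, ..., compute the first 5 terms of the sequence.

This is an arithmetic sequence.
i=0: S_0 = -2 + -16*0 = -2
i=1: S_1 = -2 + -16*1 = -18
i=2: S_2 = -2 + -16*2 = -34
i=3: S_3 = -2 + -16*3 = -50
i=4: S_4 = -2 + -16*4 = -66
The first 5 terms are: [-2, -18, -34, -50, -66]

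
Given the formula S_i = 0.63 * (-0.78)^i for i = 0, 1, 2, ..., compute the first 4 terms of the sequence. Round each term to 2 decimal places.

This is a geometric sequence.
i=0: S_0 = 0.63 * (-0.78)^0 = 0.63
i=1: S_1 = 0.63 * (-0.78)^1 ≈ -0.49
i=2: S_2 = 0.63 * (-0.78)^2 ≈ 0.38
i=3: S_3 = 0.63 * (-0.78)^3 ≈ -0.3
The first 4 terms are: [0.63, -0.49, 0.38, -0.3]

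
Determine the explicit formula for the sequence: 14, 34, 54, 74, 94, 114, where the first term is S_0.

Check differences: 34 - 14 = 20
54 - 34 = 20
Common difference d = 20.
First term a = 14.
Formula: S_i = 14 + 20*i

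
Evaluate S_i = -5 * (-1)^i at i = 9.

S_9 = -5 * (-1)^9 = -5 * -1 = 5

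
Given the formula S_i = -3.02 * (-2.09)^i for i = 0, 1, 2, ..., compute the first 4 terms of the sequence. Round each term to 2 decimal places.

This is a geometric sequence.
i=0: S_0 = -3.02 * (-2.09)^0 = -3.02
i=1: S_1 = -3.02 * (-2.09)^1 ≈ 6.31
i=2: S_2 = -3.02 * (-2.09)^2 ≈ -13.19
i=3: S_3 = -3.02 * (-2.09)^3 ≈ 27.57
The first 4 terms are: [-3.02, 6.31, -13.19, 27.57]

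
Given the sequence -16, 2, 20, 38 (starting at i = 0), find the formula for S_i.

Check differences: 2 - -16 = 18
20 - 2 = 18
Common difference d = 18.
First term a = -16.
Formula: S_i = -16 + 18*i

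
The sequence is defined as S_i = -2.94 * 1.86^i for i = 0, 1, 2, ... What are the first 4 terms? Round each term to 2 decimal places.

This is a geometric sequence.
i=0: S_0 = -2.94 * 1.86^0 = -2.94
i=1: S_1 = -2.94 * 1.86^1 ≈ -5.47
i=2: S_2 = -2.94 * 1.86^2 ≈ -10.17
i=3: S_3 = -2.94 * 1.86^3 ≈ -18.92
The first 4 terms are: [-2.94, -5.47, -10.17, -18.92]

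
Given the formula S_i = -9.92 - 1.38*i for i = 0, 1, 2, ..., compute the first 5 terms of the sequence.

This is an arithmetic sequence.
i=0: S_0 = -9.92 + -1.38*0 = -9.92
i=1: S_1 = -9.92 + -1.38*1 = -11.3
i=2: S_2 = -9.92 + -1.38*2 = -12.68
i=3: S_3 = -9.92 + -1.38*3 = -14.06
i=4: S_4 = -9.92 + -1.38*4 = -15.44
The first 5 terms are: [-9.92, -11.3, -12.68, -14.06, -15.44]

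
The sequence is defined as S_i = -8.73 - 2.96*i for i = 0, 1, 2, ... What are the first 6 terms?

This is an arithmetic sequence.
i=0: S_0 = -8.73 + -2.96*0 = -8.73
i=1: S_1 = -8.73 + -2.96*1 = -11.69
i=2: S_2 = -8.73 + -2.96*2 = -14.65
i=3: S_3 = -8.73 + -2.96*3 = -17.61
i=4: S_4 = -8.73 + -2.96*4 = -20.57
i=5: S_5 = -8.73 + -2.96*5 = -23.53
The first 6 terms are: [-8.73, -11.69, -14.65, -17.61, -20.57, -23.53]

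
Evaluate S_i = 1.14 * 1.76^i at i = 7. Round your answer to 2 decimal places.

S_7 = 1.14 * 1.76^7 ≈ 1.14 * 52.3105 ≈ 59.63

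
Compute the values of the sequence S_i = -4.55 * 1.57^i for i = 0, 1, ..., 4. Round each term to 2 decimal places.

This is a geometric sequence.
i=0: S_0 = -4.55 * 1.57^0 = -4.55
i=1: S_1 = -4.55 * 1.57^1 ≈ -7.14
i=2: S_2 = -4.55 * 1.57^2 ≈ -11.22
i=3: S_3 = -4.55 * 1.57^3 ≈ -17.61
i=4: S_4 = -4.55 * 1.57^4 ≈ -27.64
The first 5 terms are: [-4.55, -7.14, -11.22, -17.61, -27.64]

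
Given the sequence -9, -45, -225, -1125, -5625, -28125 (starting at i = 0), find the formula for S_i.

Check ratios: -45 / -9 = 5.0
Common ratio r = 5.
First term a = -9.
Formula: S_i = -9 * 5^i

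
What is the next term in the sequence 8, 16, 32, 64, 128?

Ratios: 16 / 8 = 2.0
This is a geometric sequence with common ratio r = 2.
Next term = 128 * 2 = 256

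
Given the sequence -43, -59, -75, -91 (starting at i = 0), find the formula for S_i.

Check differences: -59 - -43 = -16
-75 - -59 = -16
Common difference d = -16.
First term a = -43.
Formula: S_i = -43 - 16*i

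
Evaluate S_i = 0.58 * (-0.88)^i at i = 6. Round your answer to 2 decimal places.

S_6 = 0.58 * (-0.88)^6 ≈ 0.58 * 0.4644 ≈ 0.27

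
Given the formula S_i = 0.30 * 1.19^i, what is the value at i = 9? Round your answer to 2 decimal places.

S_9 = 0.3 * 1.19^9 ≈ 0.3 * 4.7854 ≈ 1.44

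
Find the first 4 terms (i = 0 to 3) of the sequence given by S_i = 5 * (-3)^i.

This is a geometric sequence.
i=0: S_0 = 5 * (-3)^0 = 5
i=1: S_1 = 5 * (-3)^1 = -15
i=2: S_2 = 5 * (-3)^2 = 45
i=3: S_3 = 5 * (-3)^3 = -135
The first 4 terms are: [5, -15, 45, -135]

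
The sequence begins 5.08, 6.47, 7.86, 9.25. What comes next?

Differences: 6.47 - 5.08 = 1.39
This is an arithmetic sequence with common difference d = 1.39.
Next term = 9.25 + 1.39 = 10.64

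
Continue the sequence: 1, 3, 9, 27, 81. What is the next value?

Ratios: 3 / 1 = 3.0
This is a geometric sequence with common ratio r = 3.
Next term = 81 * 3 = 243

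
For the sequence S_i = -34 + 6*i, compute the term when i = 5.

S_5 = -34 + 6*5 = -34 + 30 = -4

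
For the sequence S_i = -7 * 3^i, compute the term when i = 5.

S_5 = -7 * 3^5 = -7 * 243 = -1701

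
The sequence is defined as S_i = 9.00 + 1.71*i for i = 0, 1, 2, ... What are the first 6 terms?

This is an arithmetic sequence.
i=0: S_0 = 9.0 + 1.71*0 = 9.0
i=1: S_1 = 9.0 + 1.71*1 = 10.71
i=2: S_2 = 9.0 + 1.71*2 = 12.42
i=3: S_3 = 9.0 + 1.71*3 = 14.13
i=4: S_4 = 9.0 + 1.71*4 = 15.84
i=5: S_5 = 9.0 + 1.71*5 = 17.55
The first 6 terms are: [9.0, 10.71, 12.42, 14.13, 15.84, 17.55]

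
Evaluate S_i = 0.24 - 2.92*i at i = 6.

S_6 = 0.24 + -2.92*6 = 0.24 + -17.52 = -17.28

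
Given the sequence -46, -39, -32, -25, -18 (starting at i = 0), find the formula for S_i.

Check differences: -39 - -46 = 7
-32 - -39 = 7
Common difference d = 7.
First term a = -46.
Formula: S_i = -46 + 7*i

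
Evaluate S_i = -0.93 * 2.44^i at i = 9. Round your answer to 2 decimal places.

S_9 = -0.93 * 2.44^9 ≈ -0.93 * 3065.5502 ≈ -2850.96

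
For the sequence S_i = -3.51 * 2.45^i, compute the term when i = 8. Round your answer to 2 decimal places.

S_8 = -3.51 * 2.45^8 ≈ -3.51 * 1298.1614 ≈ -4556.55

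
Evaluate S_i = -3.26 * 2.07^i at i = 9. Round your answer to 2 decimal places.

S_9 = -3.26 * 2.07^9 ≈ -3.26 * 697.8034 ≈ -2274.84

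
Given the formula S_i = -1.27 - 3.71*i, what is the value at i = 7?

S_7 = -1.27 + -3.71*7 = -1.27 + -25.97 = -27.24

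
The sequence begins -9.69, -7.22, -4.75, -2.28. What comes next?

Differences: -7.22 - -9.69 = 2.47
This is an arithmetic sequence with common difference d = 2.47.
Next term = -2.28 + 2.47 = 0.19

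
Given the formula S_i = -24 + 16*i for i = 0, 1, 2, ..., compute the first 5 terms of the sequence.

This is an arithmetic sequence.
i=0: S_0 = -24 + 16*0 = -24
i=1: S_1 = -24 + 16*1 = -8
i=2: S_2 = -24 + 16*2 = 8
i=3: S_3 = -24 + 16*3 = 24
i=4: S_4 = -24 + 16*4 = 40
The first 5 terms are: [-24, -8, 8, 24, 40]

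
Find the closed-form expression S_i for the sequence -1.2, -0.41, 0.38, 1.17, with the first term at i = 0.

Check differences: -0.41 - -1.2 = 0.79
0.38 - -0.41 = 0.79
Common difference d = 0.79.
First term a = -1.2.
Formula: S_i = -1.20 + 0.79*i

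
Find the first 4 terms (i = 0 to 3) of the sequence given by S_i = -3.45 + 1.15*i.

This is an arithmetic sequence.
i=0: S_0 = -3.45 + 1.15*0 = -3.45
i=1: S_1 = -3.45 + 1.15*1 = -2.3
i=2: S_2 = -3.45 + 1.15*2 = -1.15
i=3: S_3 = -3.45 + 1.15*3 = 0.0
The first 4 terms are: [-3.45, -2.3, -1.15, 0.0]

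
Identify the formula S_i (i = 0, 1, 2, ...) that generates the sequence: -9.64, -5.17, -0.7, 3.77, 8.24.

Check differences: -5.17 - -9.64 = 4.47
-0.7 - -5.17 = 4.47
Common difference d = 4.47.
First term a = -9.64.
Formula: S_i = -9.64 + 4.47*i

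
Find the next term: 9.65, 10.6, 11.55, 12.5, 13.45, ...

Differences: 10.6 - 9.65 = 0.95
This is an arithmetic sequence with common difference d = 0.95.
Next term = 13.45 + 0.95 = 14.4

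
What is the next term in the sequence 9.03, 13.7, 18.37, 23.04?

Differences: 13.7 - 9.03 = 4.67
This is an arithmetic sequence with common difference d = 4.67.
Next term = 23.04 + 4.67 = 27.71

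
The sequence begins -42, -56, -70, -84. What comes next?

Differences: -56 - -42 = -14
This is an arithmetic sequence with common difference d = -14.
Next term = -84 + -14 = -98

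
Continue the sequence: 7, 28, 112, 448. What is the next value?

Ratios: 28 / 7 = 4.0
This is a geometric sequence with common ratio r = 4.
Next term = 448 * 4 = 1792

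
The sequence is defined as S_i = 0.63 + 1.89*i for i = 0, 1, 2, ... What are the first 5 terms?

This is an arithmetic sequence.
i=0: S_0 = 0.63 + 1.89*0 = 0.63
i=1: S_1 = 0.63 + 1.89*1 = 2.52
i=2: S_2 = 0.63 + 1.89*2 = 4.41
i=3: S_3 = 0.63 + 1.89*3 = 6.3
i=4: S_4 = 0.63 + 1.89*4 = 8.19
The first 5 terms are: [0.63, 2.52, 4.41, 6.3, 8.19]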